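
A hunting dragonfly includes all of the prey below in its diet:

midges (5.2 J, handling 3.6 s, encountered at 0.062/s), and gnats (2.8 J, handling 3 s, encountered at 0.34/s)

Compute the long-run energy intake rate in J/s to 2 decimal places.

R = (0.062×5.2 + 0.34×2.8) / (1 + 0.062×3.6 + 0.34×3) = 1.274/2.243 = 0.5681 J/s.

0.57 J/s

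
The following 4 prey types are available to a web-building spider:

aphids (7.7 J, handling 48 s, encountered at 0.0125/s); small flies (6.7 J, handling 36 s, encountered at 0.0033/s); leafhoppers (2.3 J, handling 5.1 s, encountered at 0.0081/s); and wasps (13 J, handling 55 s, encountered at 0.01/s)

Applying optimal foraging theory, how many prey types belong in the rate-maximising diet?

Rank by E/h (J/s): leafhoppers 0.451, wasps 0.236, small flies 0.186, aphids 0.16. Include each in turn until the next type's E/h falls below the running intake rate.
Rate on top 1: 0.01789. wasps: 0.236 > 0.01789 → include.
Rate on top 2: 0.0934. small flies: 0.186 > 0.0934 → include.
Rate on top 3: 0.09984. aphids: 0.16 > 0.09984 → include.
Optimal diet: leafhoppers, wasps, small flies, aphids — 4 of 4 types.

4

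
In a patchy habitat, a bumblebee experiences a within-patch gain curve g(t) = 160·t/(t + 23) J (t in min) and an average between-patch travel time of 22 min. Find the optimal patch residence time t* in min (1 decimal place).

Optimal t* satisfies g'(t*) = g(t*)/(T + t*).
g'(t) = 160·23/(t + 23)². Setting 160·23/(t+23)² = 160t/[(t+23)(22+t)] gives 23(22+t) = t(t+23), so t² = 23×22 = 506.
t* = √506 = 22.49 min.

22.5 min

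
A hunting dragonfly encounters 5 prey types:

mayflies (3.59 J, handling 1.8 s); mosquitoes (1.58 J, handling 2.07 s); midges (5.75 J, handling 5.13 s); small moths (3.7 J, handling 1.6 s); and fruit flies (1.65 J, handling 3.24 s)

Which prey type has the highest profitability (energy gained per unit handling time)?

In descending order of E/h:
small moths: 3.7/1.6 = 2.31 J/s
mayflies: 3.59/1.8 = 1.99 J/s
midges: 5.75/5.13 = 1.12 J/s
mosquitoes: 1.58/2.07 = 0.763 J/s
fruit flies: 1.65/3.24 = 0.509 J/s

small moths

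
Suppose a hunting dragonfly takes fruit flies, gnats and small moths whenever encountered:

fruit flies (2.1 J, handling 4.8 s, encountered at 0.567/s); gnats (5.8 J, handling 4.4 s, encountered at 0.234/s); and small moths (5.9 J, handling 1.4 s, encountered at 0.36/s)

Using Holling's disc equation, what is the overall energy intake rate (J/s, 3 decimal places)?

0.889 J/s

R = (0.567×2.1 + 0.234×5.8 + 0.36×5.9) / (1 + 0.567×4.8 + 0.234×4.4 + 0.36×1.4) = 4.672/5.255 = 0.889 J/s.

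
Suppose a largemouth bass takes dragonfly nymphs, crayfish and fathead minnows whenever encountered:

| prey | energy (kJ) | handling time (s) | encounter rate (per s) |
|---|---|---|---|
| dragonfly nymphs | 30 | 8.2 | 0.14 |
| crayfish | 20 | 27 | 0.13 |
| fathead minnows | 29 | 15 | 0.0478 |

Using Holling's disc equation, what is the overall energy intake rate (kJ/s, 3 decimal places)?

R = Σλ_iE_i / (1 + Σλ_ih_i)
Numerator: 0.14×30 + 0.13×20 + 0.0478×29 = 8.186
Denominator: 1 + 0.14×8.2 + 0.13×27 + 0.0478×15 = 6.375
R = 8.186/6.375 = 1.284 kJ/s

1.284 kJ/s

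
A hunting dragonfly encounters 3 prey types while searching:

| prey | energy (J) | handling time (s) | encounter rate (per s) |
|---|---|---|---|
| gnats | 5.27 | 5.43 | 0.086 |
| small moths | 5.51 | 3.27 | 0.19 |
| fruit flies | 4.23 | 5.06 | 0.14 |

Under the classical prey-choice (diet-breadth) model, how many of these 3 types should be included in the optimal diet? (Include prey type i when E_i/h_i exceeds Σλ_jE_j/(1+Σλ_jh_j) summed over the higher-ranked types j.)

Profitabilities (E/h, J/s): small moths 1.69, gnats 0.971, fruit flies 0.836. Add prey in this order while the next type's profitability exceeds the intake rate on those already taken.
Rate on top 1: 0.6457. gnats: 0.971 > 0.6457 → include.
Rate on top 2: 0.7184. fruit flies: 0.836 > 0.7184 → include.
Optimal diet: small moths, gnats, fruit flies — 3 of 3 types.

3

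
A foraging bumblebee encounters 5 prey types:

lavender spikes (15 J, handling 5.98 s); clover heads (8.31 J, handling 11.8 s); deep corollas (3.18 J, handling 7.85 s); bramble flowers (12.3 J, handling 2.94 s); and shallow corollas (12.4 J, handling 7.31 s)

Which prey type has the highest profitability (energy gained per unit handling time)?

bramble flowers

Profitability E/h (J/s): lavender spikes = 15/5.98 = 2.51, clover heads = 8.31/11.8 = 0.704, deep corollas = 3.18/7.85 = 0.405, bramble flowers = 12.3/2.94 = 4.18, shallow corollas = 12.4/7.31 = 1.7.
Ranked: bramble flowers > lavender spikes > shallow corollas > clover heads > deep corollas.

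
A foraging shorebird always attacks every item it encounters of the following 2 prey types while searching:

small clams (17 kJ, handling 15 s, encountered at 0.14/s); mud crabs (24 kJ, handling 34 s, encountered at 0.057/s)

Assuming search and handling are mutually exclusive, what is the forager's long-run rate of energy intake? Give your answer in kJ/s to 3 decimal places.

0.744 kJ/s

Energy encountered per unit search time: 0.14×17 + 0.057×24 = 3.748 kJ/s.
Handling time per unit search time: 0.14×15 + 0.057×34 = 4.038.
Rate = 3.748/(1 + 4.038) = 0.7439 kJ/s.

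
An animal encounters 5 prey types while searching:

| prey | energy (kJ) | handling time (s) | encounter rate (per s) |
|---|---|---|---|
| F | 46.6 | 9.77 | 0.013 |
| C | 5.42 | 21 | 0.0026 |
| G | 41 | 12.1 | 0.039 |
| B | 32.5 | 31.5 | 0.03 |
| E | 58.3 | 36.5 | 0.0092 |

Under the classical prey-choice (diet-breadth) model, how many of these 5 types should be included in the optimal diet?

3

Profitabilities (E/h, kJ/s): F 4.77, G 3.39, E 1.6, B 1.03, C 0.258. Add prey in this order while the next type's profitability exceeds the intake rate on those already taken.
Rate on top 1: 0.5375. G: 3.39 > 0.5375 → include.
Rate on top 2: 1.379. E: 1.6 > 1.379 → include.
Rate on top 3: 1.417. B: 1.03 < 1.417 → exclude; stop.
Optimal diet: F, G, E — 3 of 5 types.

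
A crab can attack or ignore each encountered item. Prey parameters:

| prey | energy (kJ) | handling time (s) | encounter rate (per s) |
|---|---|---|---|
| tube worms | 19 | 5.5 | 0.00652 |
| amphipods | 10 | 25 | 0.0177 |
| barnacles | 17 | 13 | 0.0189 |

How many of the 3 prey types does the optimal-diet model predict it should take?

3

E/h in descending order: tube worms 3.45, barnacles 1.31, amphipods 0.4 kJ/s. The optimal diet is the largest prefix of this list for which every included type satisfies E_i/h_i > R on the types above it.
Rate on top 1: 0.1196. barnacles: 1.31 > 0.1196 → include.
Rate on top 2: 0.3474. amphipods: 0.4 > 0.3474 → include.
Optimal diet: tube worms, barnacles, amphipods — 3 of 3 types.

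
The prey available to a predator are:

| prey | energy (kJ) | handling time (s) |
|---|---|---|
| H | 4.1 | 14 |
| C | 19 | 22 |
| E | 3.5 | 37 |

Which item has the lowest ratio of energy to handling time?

In descending order of E/h:
C: 19/22 = 0.864 kJ/s
H: 4.1/14 = 0.293 kJ/s
E: 3.5/37 = 0.0946 kJ/s

E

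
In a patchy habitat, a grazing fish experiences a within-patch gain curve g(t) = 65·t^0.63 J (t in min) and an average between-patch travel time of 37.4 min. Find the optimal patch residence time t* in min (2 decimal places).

63.68 min

Maximise g(t)/(T+t): set derivative to zero → g'(t)(T+t) = g(t).
g'(t) = 0.63·65·t^-0.37. Setting 0.63·65·t^-0.37 = 65·t^0.63/(37.4+t) gives 0.63(37.4+t) = t, so 0.37·t = 0.63×37.4.
t* = 0.63×37.4/0.37 = 63.68 min.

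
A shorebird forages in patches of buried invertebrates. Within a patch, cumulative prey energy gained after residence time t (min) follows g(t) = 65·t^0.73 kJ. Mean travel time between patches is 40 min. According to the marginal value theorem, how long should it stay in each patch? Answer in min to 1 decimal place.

108.1 min

By the marginal value theorem, leave when the instantaneous gain rate g'(t) equals the habitat-wide average g(t)/(T + t).
g'(t) = 0.73·65·t^-0.27. Setting 0.73·65·t^-0.27 = 65·t^0.73/(40+t) gives 0.73(40+t) = t, so 0.27·t = 0.73×40.
t* = 0.73×40/0.27 = 108.1 min.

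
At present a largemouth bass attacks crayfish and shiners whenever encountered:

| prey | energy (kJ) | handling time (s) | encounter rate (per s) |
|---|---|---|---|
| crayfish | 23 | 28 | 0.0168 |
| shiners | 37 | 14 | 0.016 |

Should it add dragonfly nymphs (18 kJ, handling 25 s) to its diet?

Yes

On crayfish and shiners alone, R = ΣλE/(1+Σλh) = 0.9784/1.694 = 0.5774 kJ/s.
Profitability of dragonfly nymphs: 18/25 = 0.72 kJ/s.
0.72 > 0.5774, so adding dragonfly nymphs raises the average — include it.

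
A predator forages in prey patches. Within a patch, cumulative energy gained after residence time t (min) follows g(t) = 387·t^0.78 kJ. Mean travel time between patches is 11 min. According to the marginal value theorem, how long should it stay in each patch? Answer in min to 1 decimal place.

Maximise g(t)/(T+t): set derivative to zero → g'(t)(T+t) = g(t).
g'(t) = 0.78·387·t^-0.22. Setting 0.78·387·t^-0.22 = 387·t^0.78/(11+t) gives 0.78(11+t) = t, so 0.22·t = 0.78×11.
t* = 0.78×11/0.22 = 39 min.

39.0 min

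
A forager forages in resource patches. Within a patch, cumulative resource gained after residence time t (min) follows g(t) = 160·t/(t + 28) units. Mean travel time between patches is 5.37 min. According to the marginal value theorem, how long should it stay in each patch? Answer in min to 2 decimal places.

By the marginal value theorem, leave when the instantaneous gain rate g'(t) equals the habitat-wide average g(t)/(T + t).
g'(t) = 160·28/(t + 28)². Setting 160·28/(t+28)² = 160t/[(t+28)(5.37+t)] gives 28(5.37+t) = t(t+28), so t² = 28×5.37 = 150.4.
t* = √150.4 = 12.26 min.

12.26 min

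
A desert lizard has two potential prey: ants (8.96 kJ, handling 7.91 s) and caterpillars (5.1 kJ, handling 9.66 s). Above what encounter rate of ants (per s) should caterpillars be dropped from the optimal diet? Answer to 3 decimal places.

0.110 per s

Drop caterpillars once their profitability E₂/h₂ falls below the rate achievable on ants alone: E₂/h₂ = λE₁/(1 + λh₁).
Solve for λ: λE₁h₂ = E₂(1 + λh₁) → λ(E₁h₂ − E₂h₁) = E₂ → λ = E₂/(E₁h₂ − E₂h₁).
λ = 5.1/(8.96×9.66 − 5.1×7.91) = 5.1/46.21 = 0.1104 per s.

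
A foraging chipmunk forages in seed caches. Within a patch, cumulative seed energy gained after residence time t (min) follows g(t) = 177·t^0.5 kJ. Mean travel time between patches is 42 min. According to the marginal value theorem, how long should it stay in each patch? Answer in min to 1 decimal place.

By the marginal value theorem, leave when the instantaneous gain rate g'(t) equals the habitat-wide average g(t)/(T + t).
g'(t) = 0.5·177·t^-0.5. Setting 0.5·177·t^-0.5 = 177·t^0.5/(42+t) gives 0.5(42+t) = t, so 0.50·t = 0.5×42.
t* = 0.5×42/0.50 = 42 min.

42.0 min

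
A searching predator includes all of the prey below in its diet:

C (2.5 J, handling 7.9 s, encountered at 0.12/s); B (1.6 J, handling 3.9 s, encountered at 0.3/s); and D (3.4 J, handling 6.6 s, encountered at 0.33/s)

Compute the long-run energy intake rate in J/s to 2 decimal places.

0.36 J/s

R = Σλ_iE_i / (1 + Σλ_ih_i)
Numerator: 0.12×2.5 + 0.3×1.6 + 0.33×3.4 = 1.902
Denominator: 1 + 0.12×7.9 + 0.3×3.9 + 0.33×6.6 = 5.296
R = 1.902/5.296 = 0.3591 J/s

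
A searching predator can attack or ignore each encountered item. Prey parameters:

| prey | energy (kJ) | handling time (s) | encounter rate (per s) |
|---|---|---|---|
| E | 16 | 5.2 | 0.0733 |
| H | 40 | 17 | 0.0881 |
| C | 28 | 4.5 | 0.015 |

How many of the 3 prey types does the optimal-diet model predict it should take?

E/h in descending order: C 6.22, E 3.08, H 2.35 kJ/s. The optimal diet is the largest prefix of this list for which every included type satisfies E_i/h_i > R on the types above it.
Rate on top 1: 0.3934. E: 3.08 > 0.3934 → include.
Rate on top 2: 1.099. H: 2.35 > 1.099 → include.
Optimal diet: C, E, H — 3 of 3 types.

3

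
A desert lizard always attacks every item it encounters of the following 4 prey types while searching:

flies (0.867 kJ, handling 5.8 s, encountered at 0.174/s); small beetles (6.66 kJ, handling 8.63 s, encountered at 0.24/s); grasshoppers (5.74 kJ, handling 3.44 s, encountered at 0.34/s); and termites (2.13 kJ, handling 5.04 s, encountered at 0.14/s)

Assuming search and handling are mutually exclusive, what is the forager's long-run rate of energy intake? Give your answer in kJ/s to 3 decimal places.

R = Σλ_iE_i / (1 + Σλ_ih_i)
Numerator: 0.174×0.867 + 0.24×6.66 + 0.34×5.74 + 0.14×2.13 = 3.999
Denominator: 1 + 0.174×5.8 + 0.24×8.63 + 0.34×3.44 + 0.14×5.04 = 5.956
R = 3.999/5.956 = 0.6715 kJ/s

0.671 kJ/s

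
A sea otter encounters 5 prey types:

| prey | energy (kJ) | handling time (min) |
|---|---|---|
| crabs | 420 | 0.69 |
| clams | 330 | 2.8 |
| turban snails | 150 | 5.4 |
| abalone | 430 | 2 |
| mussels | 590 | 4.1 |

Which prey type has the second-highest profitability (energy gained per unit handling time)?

Profitability E/h (kJ/min): crabs = 420/0.69 = 609, clams = 330/2.8 = 118, turban snails = 150/5.4 = 27.8, abalone = 430/2 = 215, mussels = 590/4.1 = 144.
Ranked: crabs > abalone > mussels > clams > turban snails.

abalone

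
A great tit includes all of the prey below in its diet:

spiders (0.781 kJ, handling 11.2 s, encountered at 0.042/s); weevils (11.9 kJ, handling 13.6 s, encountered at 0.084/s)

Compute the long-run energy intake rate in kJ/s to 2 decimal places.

0.40 kJ/s

Energy encountered per unit search time: 0.042×0.781 + 0.084×11.9 = 1.032 kJ/s.
Handling time per unit search time: 0.042×11.2 + 0.084×13.6 = 1.613.
Rate = 1.032/(1 + 1.613) = 0.3951 kJ/s.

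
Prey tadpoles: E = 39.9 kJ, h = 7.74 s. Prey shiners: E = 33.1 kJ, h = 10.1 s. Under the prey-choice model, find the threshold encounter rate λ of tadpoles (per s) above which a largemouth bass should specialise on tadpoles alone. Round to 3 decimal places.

The zero-one rule: include shiners iff E₂/h₂ > λE₁/(1+λh₁). Equality gives the switch point.
λE₁h₂ = E₂ + λE₂h₁ ⇒ λ = E₂/(E₁h₂ − E₂h₁) = 33.1/(403 − 256.2) = 0.2255 per s.

0.225 per s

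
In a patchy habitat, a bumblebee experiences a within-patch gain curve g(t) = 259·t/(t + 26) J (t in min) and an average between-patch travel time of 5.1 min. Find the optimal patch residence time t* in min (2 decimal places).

11.52 min

Maximise g(t)/(T+t): set derivative to zero → g'(t)(T+t) = g(t).
g'(t) = 259·26/(t + 26)². Setting 259·26/(t+26)² = 259t/[(t+26)(5.1+t)] gives 26(5.1+t) = t(t+26), so t² = 26×5.1 = 132.6.
t* = √132.6 = 11.52 min.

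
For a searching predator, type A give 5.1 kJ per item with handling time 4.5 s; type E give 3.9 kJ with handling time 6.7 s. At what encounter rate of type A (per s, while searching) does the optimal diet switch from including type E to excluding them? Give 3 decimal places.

The zero-one rule: include type E iff E₂/h₂ > λE₁/(1+λh₁). Equality gives the switch point.
λE₁h₂ = E₂ + λE₂h₁ ⇒ λ = E₂/(E₁h₂ − E₂h₁) = 3.9/(34.17 − 17.55) = 0.2347 per s.

0.235 per s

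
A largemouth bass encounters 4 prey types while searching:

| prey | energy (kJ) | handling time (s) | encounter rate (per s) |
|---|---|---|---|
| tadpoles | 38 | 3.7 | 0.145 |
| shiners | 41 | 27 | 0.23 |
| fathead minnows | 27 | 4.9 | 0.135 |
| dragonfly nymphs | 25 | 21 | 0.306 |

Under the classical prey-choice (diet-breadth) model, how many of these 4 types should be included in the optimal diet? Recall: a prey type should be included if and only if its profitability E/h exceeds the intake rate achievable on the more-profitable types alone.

2

Rank by E/h (kJ/s): tadpoles 10.3, fathead minnows 5.51, shiners 1.52, dragonfly nymphs 1.19. Include each in turn until the next type's E/h falls below the running intake rate.
Rate on top 1: 3.586. fathead minnows: 5.51 > 3.586 → include.
Rate on top 2: 4.165. shiners: 1.52 < 4.165 → exclude; stop.
Optimal diet: tadpoles, fathead minnows — 2 of 4 types.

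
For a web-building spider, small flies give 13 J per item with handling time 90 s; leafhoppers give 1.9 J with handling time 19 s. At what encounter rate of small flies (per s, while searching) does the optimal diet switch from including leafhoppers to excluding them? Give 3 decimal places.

At the threshold, the rate on small flies alone equals the profitability of leafhoppers: λ·13/(1 + λ·90) = 1.9/19 = 0.1.
Rearranging, λ(13 − 0.1×90) = 0.1, so λ = 0.1/4 = 0.025 per s.

0.025 per s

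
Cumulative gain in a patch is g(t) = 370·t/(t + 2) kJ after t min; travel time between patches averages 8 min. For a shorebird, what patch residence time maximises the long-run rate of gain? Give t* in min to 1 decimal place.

Optimal t* satisfies g'(t*) = g(t*)/(T + t*).
g'(t) = 370·2/(t + 2)². Setting 370·2/(t+2)² = 370t/[(t+2)(8+t)] gives 2(8+t) = t(t+2), so t² = 2×8 = 16.
t* = √16 = 4 min.

4.0 min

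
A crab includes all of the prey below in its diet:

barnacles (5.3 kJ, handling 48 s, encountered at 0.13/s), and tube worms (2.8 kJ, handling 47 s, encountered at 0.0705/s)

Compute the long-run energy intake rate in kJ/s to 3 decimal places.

0.084 kJ/s

Energy encountered per unit search time: 0.13×5.3 + 0.0705×2.8 = 0.8864 kJ/s.
Handling time per unit search time: 0.13×48 + 0.0705×47 = 9.553.
Rate = 0.8864/(1 + 9.553) = 0.08399 kJ/s.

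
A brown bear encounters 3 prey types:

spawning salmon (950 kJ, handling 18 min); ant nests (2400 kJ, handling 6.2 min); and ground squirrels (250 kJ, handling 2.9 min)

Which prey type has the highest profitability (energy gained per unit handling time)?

In descending order of E/h:
ant nests: 2400/6.2 = 387 kJ/min
ground squirrels: 250/2.9 = 86.2 kJ/min
spawning salmon: 950/18 = 52.8 kJ/min

ant nests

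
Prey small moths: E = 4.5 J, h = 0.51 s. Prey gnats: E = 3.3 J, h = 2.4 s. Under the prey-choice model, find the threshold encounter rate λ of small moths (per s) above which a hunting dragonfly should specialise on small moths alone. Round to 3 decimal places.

0.362 per s

Drop gnats once their profitability E₂/h₂ falls below the rate achievable on small moths alone: E₂/h₂ = λE₁/(1 + λh₁).
Solve for λ: λE₁h₂ = E₂(1 + λh₁) → λ(E₁h₂ − E₂h₁) = E₂ → λ = E₂/(E₁h₂ − E₂h₁).
λ = 3.3/(4.5×2.4 − 3.3×0.51) = 3.3/9.117 = 0.362 per s.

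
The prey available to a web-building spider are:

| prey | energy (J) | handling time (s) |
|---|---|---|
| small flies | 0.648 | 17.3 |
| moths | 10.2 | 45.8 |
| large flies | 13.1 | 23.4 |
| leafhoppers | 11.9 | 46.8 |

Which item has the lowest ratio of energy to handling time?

small flies

Profitability E/h (J/s): small flies = 0.648/17.3 = 0.0375, moths = 10.2/45.8 = 0.223, large flies = 13.1/23.4 = 0.56, leafhoppers = 11.9/46.8 = 0.254.
Ranked: large flies > leafhoppers > moths > small flies.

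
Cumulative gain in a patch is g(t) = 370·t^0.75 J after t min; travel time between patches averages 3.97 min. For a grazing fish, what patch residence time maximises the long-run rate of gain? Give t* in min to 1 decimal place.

Maximise g(t)/(T+t): set derivative to zero → g'(t)(T+t) = g(t).
g'(t) = 0.75·370·t^-0.25. Setting 0.75·370·t^-0.25 = 370·t^0.75/(3.97+t) gives 0.75(3.97+t) = t, so 0.25·t = 0.75×3.97.
t* = 0.75×3.97/0.25 = 11.91 min.

11.9 min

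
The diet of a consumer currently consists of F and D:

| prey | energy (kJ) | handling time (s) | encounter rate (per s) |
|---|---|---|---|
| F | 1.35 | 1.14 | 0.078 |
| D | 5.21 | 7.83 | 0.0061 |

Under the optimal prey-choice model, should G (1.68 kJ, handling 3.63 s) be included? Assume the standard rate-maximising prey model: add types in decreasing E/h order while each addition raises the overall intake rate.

Yes

Intake rate on the current diet: R = (0.078×1.35 + 0.0061×5.21) / (1 + 0.078×1.14 + 0.0061×7.83) = 0.1371/1.137 = 0.1206 kJ/s.
G: E/h = 1.68/3.63 = 0.4628 kJ/s.
Since 0.4628 > R, including G increases the long-run rate.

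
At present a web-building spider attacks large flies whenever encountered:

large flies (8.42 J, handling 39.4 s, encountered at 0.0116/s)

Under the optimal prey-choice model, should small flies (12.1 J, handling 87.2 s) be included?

Yes

Current rate: (0.0116×8.42)/(1 + 0.0116×39.4) = 0.06703 J/s.
Profitability of small flies: 12.1/87.2 = 0.1388 J/s.
0.1388 > 0.06703, so adding small flies raises the average — include it.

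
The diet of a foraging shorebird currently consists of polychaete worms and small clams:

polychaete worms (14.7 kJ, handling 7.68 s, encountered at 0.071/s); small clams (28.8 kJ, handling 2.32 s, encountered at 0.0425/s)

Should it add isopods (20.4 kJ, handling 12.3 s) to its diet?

Yes

Current rate: (0.071×14.7 + 0.0425×28.8)/(1 + 0.071×7.68 + 0.0425×2.32) = 1.379 kJ/s.
isopods: E/h = 20.4/12.3 = 1.659 kJ/s.
1.659 > 1.379, so adding isopods raises the average — include it.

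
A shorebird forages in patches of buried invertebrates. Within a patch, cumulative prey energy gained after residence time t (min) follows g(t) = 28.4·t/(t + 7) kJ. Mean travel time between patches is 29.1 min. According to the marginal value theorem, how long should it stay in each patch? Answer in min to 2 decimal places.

14.27 min

Optimal t* satisfies g'(t*) = g(t*)/(T + t*).
g'(t) = 28.4·7/(t + 7)². Setting 28.4·7/(t+7)² = 28.4t/[(t+7)(29.1+t)] gives 7(29.1+t) = t(t+7), so t² = 7×29.1 = 203.7.
t* = √203.7 = 14.27 min.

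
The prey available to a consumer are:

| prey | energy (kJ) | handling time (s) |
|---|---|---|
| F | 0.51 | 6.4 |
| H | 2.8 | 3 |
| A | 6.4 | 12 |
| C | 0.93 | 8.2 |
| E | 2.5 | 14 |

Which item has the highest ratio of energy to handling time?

H

In descending order of E/h:
H: 2.8/3 = 0.933 kJ/s
A: 6.4/12 = 0.533 kJ/s
E: 2.5/14 = 0.179 kJ/s
C: 0.93/8.2 = 0.113 kJ/s
F: 0.51/6.4 = 0.0797 kJ/s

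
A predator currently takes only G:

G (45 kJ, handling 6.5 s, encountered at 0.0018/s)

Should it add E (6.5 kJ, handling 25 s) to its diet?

Yes

Intake rate on the current diet: R = (0.0018×45) / (1 + 0.0018×6.5) = 0.081/1.012 = 0.08006 kJ/s.
Profitability of E: 6.5/25 = 0.26 kJ/s.
Since 0.26 > R, including E increases the long-run rate.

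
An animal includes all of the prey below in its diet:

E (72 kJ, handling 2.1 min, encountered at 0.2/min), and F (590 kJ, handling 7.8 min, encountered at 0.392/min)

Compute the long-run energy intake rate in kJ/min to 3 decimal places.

R = Σλ_iE_i / (1 + Σλ_ih_i)
Numerator: 0.2×72 + 0.392×590 = 245.7
Denominator: 1 + 0.2×2.1 + 0.392×7.8 = 4.478
R = 245.7/4.478 = 54.87 kJ/min

54.869 kJ/min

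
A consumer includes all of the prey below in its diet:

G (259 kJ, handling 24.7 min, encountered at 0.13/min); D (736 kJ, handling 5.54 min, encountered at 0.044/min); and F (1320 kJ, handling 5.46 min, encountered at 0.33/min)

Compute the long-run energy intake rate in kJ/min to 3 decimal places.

80.180 kJ/min

R = Σλ_iE_i / (1 + Σλ_ih_i)
Numerator: 0.13×259 + 0.044×736 + 0.33×1320 = 501.7
Denominator: 1 + 0.13×24.7 + 0.044×5.54 + 0.33×5.46 = 6.257
R = 501.7/6.257 = 80.18 kJ/min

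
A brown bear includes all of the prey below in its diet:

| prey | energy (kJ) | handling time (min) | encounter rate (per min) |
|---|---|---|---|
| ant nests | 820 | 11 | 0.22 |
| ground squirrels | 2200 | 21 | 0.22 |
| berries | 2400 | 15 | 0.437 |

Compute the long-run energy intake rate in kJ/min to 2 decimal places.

Energy encountered per unit search time: 0.22×820 + 0.22×2200 + 0.437×2400 = 1713 kJ/min.
Handling time per unit search time: 0.22×11 + 0.22×21 + 0.437×15 = 13.59.
Rate = 1713/(1 + 13.59) = 117.4 kJ/min.

117.38 kJ/min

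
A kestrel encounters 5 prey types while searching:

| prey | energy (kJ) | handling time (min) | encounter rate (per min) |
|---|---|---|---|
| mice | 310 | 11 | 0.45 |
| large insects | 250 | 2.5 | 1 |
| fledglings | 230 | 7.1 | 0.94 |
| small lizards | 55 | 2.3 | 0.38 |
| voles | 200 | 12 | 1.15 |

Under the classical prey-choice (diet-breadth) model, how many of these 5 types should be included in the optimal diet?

Rank by E/h (kJ/min): large insects 100, fledglings 32.4, mice 28.2, small lizards 23.9, voles 16.7. Include each in turn until the next type's E/h falls below the running intake rate.
Rate on top 1: 71.43. fledglings: 32.4 < 71.43 → exclude; stop.
Optimal diet: large insects — 1 of 5 types.

1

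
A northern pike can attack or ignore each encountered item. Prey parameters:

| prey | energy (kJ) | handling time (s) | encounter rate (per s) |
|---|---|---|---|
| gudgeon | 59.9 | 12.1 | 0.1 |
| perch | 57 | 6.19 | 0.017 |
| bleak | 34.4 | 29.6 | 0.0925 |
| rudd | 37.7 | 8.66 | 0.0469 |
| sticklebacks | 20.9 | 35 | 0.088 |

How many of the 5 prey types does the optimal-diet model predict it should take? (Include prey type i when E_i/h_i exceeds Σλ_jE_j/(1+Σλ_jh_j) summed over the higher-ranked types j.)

3

E/h in descending order: perch 9.21, gudgeon 4.95, rudd 4.35, bleak 1.16, sticklebacks 0.597 kJ/s. The optimal diet is the largest prefix of this list for which every included type satisfies E_i/h_i > R on the types above it.
Rate on top 1: 0.8767. gudgeon: 4.95 > 0.8767 → include.
Rate on top 2: 3.006. rudd: 4.35 > 3.006 → include.
Rate on top 3: 3.207. bleak: 1.16 < 3.207 → exclude; stop.
Optimal diet: perch, gudgeon, rudd — 3 of 5 types.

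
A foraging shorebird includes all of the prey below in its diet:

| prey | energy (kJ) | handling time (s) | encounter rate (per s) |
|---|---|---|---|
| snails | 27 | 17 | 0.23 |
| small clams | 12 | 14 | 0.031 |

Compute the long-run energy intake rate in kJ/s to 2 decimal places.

R = (0.23×27 + 0.031×12) / (1 + 0.23×17 + 0.031×14) = 6.582/5.344 = 1.232 kJ/s.

1.23 kJ/s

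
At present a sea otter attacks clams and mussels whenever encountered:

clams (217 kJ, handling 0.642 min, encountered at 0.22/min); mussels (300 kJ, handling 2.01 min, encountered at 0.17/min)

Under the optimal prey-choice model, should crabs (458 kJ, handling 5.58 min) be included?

Yes

Intake rate on the current diet: R = (0.22×217 + 0.17×300) / (1 + 0.22×0.642 + 0.17×2.01) = 98.74/1.483 = 66.58 kJ/min.
crabs: E/h = 458/5.58 = 82.08 kJ/min.
82.08 > 66.58, so adding crabs raises the average — include it.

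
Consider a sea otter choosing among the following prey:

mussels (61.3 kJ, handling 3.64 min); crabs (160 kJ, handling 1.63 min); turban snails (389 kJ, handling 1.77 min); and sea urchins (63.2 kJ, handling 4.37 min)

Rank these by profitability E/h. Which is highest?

turban snails

Profitability E/h (kJ/min): mussels = 61.3/3.64 = 16.8, crabs = 160/1.63 = 98.2, turban snails = 389/1.77 = 220, sea urchins = 63.2/4.37 = 14.5.
Ranked: turban snails > crabs > mussels > sea urchins.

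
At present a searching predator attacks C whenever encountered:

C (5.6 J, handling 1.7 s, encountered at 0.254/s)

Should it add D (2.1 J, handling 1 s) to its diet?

Yes

Current rate: (0.254×5.6)/(1 + 0.254×1.7) = 0.9934 J/s.
D: E/h = 2.1/1 = 2.1 J/s.
Since 2.1 > R, including D increases the long-run rate.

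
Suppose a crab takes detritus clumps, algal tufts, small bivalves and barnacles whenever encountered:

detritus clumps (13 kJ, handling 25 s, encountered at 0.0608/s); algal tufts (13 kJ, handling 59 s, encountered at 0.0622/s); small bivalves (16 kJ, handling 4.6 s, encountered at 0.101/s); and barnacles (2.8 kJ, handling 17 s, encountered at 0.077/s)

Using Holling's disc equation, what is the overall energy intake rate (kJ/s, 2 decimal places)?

R = (0.0608×13 + 0.0622×13 + 0.101×16 + 0.077×2.8) / (1 + 0.0608×25 + 0.0622×59 + 0.101×4.6 + 0.077×17) = 3.431/7.963 = 0.4308 kJ/s.

0.43 kJ/s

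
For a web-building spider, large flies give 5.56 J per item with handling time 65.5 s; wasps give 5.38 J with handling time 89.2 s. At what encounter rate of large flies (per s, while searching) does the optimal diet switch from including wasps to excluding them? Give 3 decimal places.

Drop wasps once their profitability E₂/h₂ falls below the rate achievable on large flies alone: E₂/h₂ = λE₁/(1 + λh₁).
Solve for λ: λE₁h₂ = E₂(1 + λh₁) → λ(E₁h₂ − E₂h₁) = E₂ → λ = E₂/(E₁h₂ − E₂h₁).
λ = 5.38/(5.56×89.2 − 5.38×65.5) = 5.38/143.6 = 0.03748 per s.

0.037 per s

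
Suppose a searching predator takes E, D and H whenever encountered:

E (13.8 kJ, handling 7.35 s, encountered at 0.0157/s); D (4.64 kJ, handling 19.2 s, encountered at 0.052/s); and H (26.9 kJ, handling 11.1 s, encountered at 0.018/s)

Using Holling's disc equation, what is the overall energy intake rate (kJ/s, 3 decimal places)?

0.407 kJ/s

Energy encountered per unit search time: 0.0157×13.8 + 0.052×4.64 + 0.018×26.9 = 0.9421 kJ/s.
Handling time per unit search time: 0.0157×7.35 + 0.052×19.2 + 0.018×11.1 = 1.314.
Rate = 0.9421/(1 + 1.314) = 0.4072 kJ/s.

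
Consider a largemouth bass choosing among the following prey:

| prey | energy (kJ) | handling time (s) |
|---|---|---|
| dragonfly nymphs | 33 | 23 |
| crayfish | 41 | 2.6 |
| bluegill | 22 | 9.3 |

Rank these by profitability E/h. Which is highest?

crayfish

In descending order of E/h:
crayfish: 41/2.6 = 15.8 kJ/s
bluegill: 22/9.3 = 2.37 kJ/s
dragonfly nymphs: 33/23 = 1.43 kJ/s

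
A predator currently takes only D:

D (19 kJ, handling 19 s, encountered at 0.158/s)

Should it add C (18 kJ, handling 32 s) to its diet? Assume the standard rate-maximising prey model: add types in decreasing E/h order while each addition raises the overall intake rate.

No

Current rate: (0.158×19)/(1 + 0.158×19) = 0.7501 kJ/s.
C: E/h = 18/32 = 0.5625 kJ/s.
0.5625 < 0.7501, so adding C would lower the average — exclude it.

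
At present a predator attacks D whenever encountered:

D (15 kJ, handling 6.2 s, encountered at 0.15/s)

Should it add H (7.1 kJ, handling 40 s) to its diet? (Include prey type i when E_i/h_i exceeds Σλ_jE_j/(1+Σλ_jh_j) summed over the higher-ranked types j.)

Intake rate on the current diet: R = (0.15×15) / (1 + 0.15×6.2) = 2.25/1.93 = 1.166 kJ/s.
Profitability of H: 7.1/40 = 0.1775 kJ/s.
0.1775 < 1.166, so adding H would lower the average — exclude it.

No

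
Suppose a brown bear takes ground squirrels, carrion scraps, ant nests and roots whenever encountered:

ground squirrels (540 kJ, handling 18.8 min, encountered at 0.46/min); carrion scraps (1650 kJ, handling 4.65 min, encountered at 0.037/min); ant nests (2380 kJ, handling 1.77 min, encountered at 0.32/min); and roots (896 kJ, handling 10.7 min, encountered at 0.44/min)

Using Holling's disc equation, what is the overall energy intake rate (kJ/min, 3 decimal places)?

R = Σλ_iE_i / (1 + Σλ_ih_i)
Numerator: 0.46×540 + 0.037×1650 + 0.32×2380 + 0.44×896 = 1465
Denominator: 1 + 0.46×18.8 + 0.037×4.65 + 0.32×1.77 + 0.44×10.7 = 15.09
R = 1465/15.09 = 97.07 kJ/min

97.075 kJ/min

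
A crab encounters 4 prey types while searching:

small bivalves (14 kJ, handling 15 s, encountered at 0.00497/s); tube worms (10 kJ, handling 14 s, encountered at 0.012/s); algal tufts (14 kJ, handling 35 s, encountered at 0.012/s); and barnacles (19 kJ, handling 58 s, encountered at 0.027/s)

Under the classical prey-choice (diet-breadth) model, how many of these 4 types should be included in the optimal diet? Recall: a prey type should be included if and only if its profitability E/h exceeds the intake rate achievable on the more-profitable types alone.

E/h in descending order: small bivalves 0.933, tube worms 0.714, algal tufts 0.4, barnacles 0.328 kJ/s. The optimal diet is the largest prefix of this list for which every included type satisfies E_i/h_i > R on the types above it.
Rate on top 1: 0.06475. tube worms: 0.714 > 0.06475 → include.
Rate on top 2: 0.1526. algal tufts: 0.4 > 0.1526 → include.
Rate on top 3: 0.2151. barnacles: 0.328 > 0.2151 → include.
Optimal diet: small bivalves, tube worms, algal tufts, barnacles — 4 of 4 types.

4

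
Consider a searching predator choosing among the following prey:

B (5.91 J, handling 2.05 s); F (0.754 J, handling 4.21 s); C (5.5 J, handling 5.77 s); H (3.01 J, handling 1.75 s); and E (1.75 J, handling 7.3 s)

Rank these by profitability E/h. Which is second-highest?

H

Profitability E/h (J/s): B = 5.91/2.05 = 2.88, F = 0.754/4.21 = 0.179, C = 5.5/5.77 = 0.953, H = 3.01/1.75 = 1.72, E = 1.75/7.3 = 0.24.
Ranked: B > H > C > E > F.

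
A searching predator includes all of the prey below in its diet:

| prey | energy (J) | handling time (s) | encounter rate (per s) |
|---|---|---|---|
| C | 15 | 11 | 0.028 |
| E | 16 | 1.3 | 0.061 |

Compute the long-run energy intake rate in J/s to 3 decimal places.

Energy encountered per unit search time: 0.028×15 + 0.061×16 = 1.396 J/s.
Handling time per unit search time: 0.028×11 + 0.061×1.3 = 0.3873.
Rate = 1.396/(1 + 0.3873) = 1.006 J/s.

1.006 J/s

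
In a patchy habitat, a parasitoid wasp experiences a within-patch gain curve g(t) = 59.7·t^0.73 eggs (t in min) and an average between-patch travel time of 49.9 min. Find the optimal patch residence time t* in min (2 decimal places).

134.91 min

Optimal t* satisfies g'(t*) = g(t*)/(T + t*).
g'(t) = 0.73·59.7·t^-0.27. Setting 0.73·59.7·t^-0.27 = 59.7·t^0.73/(49.9+t) gives 0.73(49.9+t) = t, so 0.27·t = 0.73×49.9.
t* = 0.73×49.9/0.27 = 134.9 min.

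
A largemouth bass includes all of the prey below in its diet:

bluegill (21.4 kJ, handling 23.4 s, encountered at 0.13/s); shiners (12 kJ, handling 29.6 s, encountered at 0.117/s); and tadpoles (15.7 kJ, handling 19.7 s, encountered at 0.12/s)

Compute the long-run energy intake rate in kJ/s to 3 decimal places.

0.615 kJ/s

R = (0.13×21.4 + 0.117×12 + 0.12×15.7) / (1 + 0.13×23.4 + 0.117×29.6 + 0.12×19.7) = 6.07/9.869 = 0.615 kJ/s.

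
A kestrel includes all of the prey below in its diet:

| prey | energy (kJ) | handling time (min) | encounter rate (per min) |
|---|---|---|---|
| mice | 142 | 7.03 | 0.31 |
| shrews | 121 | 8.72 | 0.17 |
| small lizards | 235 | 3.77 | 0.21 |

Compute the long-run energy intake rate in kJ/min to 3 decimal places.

20.893 kJ/min

R = Σλ_iE_i / (1 + Σλ_ih_i)
Numerator: 0.31×142 + 0.17×121 + 0.21×235 = 113.9
Denominator: 1 + 0.31×7.03 + 0.17×8.72 + 0.21×3.77 = 5.453
R = 113.9/5.453 = 20.89 kJ/min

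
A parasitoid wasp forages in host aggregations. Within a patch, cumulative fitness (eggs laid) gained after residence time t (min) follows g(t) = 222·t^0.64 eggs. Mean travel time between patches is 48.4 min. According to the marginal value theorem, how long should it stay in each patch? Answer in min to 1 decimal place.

Optimal t* satisfies g'(t*) = g(t*)/(T + t*).
g'(t) = 0.64·222·t^-0.36. Setting 0.64·222·t^-0.36 = 222·t^0.64/(48.4+t) gives 0.64(48.4+t) = t, so 0.36·t = 0.64×48.4.
t* = 0.64×48.4/0.36 = 86.04 min.

86.0 min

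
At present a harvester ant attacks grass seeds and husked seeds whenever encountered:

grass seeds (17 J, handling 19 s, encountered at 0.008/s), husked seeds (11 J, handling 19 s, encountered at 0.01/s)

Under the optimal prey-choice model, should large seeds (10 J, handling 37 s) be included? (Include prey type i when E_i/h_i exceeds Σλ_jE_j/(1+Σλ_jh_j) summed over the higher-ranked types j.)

On grass seeds and husked seeds alone, R = ΣλE/(1+Σλh) = 0.246/1.342 = 0.1833 J/s.
large seeds: E/h = 10/37 = 0.2703 J/s.
0.2703 > 0.1833, so adding large seeds raises the average — include it.

Yes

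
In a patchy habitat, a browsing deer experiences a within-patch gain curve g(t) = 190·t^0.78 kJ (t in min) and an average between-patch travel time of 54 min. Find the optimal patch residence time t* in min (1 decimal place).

191.5 min

Maximise g(t)/(T+t): set derivative to zero → g'(t)(T+t) = g(t).
g'(t) = 0.78·190·t^-0.22. Setting 0.78·190·t^-0.22 = 190·t^0.78/(54+t) gives 0.78(54+t) = t, so 0.22·t = 0.78×54.
t* = 0.78×54/0.22 = 191.5 min.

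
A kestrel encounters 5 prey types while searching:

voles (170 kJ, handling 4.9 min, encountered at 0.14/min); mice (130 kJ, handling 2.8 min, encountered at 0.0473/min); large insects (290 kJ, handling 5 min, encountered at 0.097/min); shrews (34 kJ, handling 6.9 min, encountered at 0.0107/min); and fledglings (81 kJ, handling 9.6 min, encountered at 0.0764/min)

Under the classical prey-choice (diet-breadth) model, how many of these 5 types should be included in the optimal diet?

3

Rank by E/h (kJ/min): large insects 58, mice 46.4, voles 34.7, fledglings 8.44, shrews 4.93. Include each in turn until the next type's E/h falls below the running intake rate.
Rate on top 1: 18.94. mice: 46.4 > 18.94 → include.
Rate on top 2: 21.19. voles: 34.7 > 21.19 → include.
Rate on top 3: 25.21. fledglings: 8.44 < 25.21 → exclude; stop.
Optimal diet: large insects, mice, voles — 3 of 5 types.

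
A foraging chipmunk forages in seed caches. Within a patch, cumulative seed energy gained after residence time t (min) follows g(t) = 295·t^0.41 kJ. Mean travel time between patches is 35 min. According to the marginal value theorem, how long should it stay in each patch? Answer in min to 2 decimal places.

By the marginal value theorem, leave when the instantaneous gain rate g'(t) equals the habitat-wide average g(t)/(T + t).
g'(t) = 0.41·295·t^-0.59. Setting 0.41·295·t^-0.59 = 295·t^0.41/(35+t) gives 0.41(35+t) = t, so 0.59·t = 0.41×35.
t* = 0.41×35/0.59 = 24.32 min.

24.32 min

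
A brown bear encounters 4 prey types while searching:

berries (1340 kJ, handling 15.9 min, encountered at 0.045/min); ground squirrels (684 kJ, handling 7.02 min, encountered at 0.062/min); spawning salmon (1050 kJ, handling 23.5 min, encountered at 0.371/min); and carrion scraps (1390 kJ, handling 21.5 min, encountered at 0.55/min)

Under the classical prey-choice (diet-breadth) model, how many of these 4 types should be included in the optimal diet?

Rank by E/h (kJ/min): ground squirrels 97.4, berries 84.3, carrion scraps 64.7, spawning salmon 44.7. Include each in turn until the next type's E/h falls below the running intake rate.
Rate on top 1: 29.55. berries: 84.3 > 29.55 → include.
Rate on top 2: 47.75. carrion scraps: 64.7 > 47.75 → include.
Rate on top 3: 62.05. spawning salmon: 44.7 < 62.05 → exclude; stop.
Optimal diet: ground squirrels, berries, carrion scraps — 3 of 4 types.

3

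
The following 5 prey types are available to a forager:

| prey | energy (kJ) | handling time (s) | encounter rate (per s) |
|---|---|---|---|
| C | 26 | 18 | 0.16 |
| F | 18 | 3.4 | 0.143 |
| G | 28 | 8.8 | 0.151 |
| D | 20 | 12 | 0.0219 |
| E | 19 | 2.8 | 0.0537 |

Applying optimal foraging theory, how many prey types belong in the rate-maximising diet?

Profitabilities (E/h, kJ/s): E 6.79, F 5.29, G 3.18, D 1.67, C 1.44. Add prey in this order while the next type's profitability exceeds the intake rate on those already taken.
Rate on top 1: 0.8869. F: 5.29 > 0.8869 → include.
Rate on top 2: 2.196. G: 3.18 > 2.196 → include.
Rate on top 3: 2.638. D: 1.67 < 2.638 → exclude; stop.
Optimal diet: E, F, G — 3 of 5 types.

3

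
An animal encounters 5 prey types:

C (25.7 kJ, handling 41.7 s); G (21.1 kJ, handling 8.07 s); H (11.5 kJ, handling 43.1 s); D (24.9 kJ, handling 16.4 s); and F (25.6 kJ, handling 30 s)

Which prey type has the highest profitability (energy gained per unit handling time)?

In descending order of E/h:
G: 21.1/8.07 = 2.61 kJ/s
D: 24.9/16.4 = 1.52 kJ/s
F: 25.6/30 = 0.853 kJ/s
C: 25.7/41.7 = 0.616 kJ/s
H: 11.5/43.1 = 0.267 kJ/s

G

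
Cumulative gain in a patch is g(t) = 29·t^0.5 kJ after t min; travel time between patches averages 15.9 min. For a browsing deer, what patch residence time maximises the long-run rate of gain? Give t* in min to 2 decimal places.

Optimal t* satisfies g'(t*) = g(t*)/(T + t*).
g'(t) = 0.5·29·t^-0.5. Setting 0.5·29·t^-0.5 = 29·t^0.5/(15.9+t) gives 0.5(15.9+t) = t, so 0.50·t = 0.5×15.9.
t* = 0.5×15.9/0.50 = 15.9 min.

15.90 min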